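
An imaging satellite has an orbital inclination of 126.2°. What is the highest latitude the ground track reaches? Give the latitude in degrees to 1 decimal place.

Retrograde orbit: the ground track reaches ±(180° − i) = ±(180 − 126.2) = ±53.8°.

53.8°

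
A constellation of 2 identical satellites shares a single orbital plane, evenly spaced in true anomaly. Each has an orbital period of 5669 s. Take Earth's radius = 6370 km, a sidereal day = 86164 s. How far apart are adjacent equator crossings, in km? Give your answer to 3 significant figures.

1320 km

Single-satellite node shift = (5669.0/86164) × 360° = 23.69°.
With 2 satellites evenly phased, successive equator crossings are 23.69/2 = 11.843° apart.
That is 11.843 × 111.2 = 1317 km at the equator.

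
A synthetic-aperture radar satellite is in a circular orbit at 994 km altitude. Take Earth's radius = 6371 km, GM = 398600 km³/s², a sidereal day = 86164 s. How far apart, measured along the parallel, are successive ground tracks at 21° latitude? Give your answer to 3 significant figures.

Semi-major axis a = 6371 + 994 = 7365 km. Period T = 2π√(a³/μ) = 2π√(7365³/398600) = 6290.3 s = 104.84 min.
Node shift per orbit = (6290.3/86164) × 360° = 26.28°.
Equatorial spacing = 26.28 × 111.2 km/° = 2922 km.
At 21° latitude, spacing = 2922 × cos(21°) = 2728 km.

2730 km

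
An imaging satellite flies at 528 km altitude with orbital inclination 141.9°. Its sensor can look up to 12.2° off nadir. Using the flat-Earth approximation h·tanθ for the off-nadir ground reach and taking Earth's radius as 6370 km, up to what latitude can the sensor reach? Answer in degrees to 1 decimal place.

39.1°

Retrograde orbit: the ground track reaches ±(180° − i) = ±(180 − 141.9) = ±38.1°.
Sensor half-swath on the ground ≈ 528·tan(12.2°) = 114 km = 1.03° of latitude.
Maximum observable latitude ≈ 38.1 + 1.03 = 39.1°.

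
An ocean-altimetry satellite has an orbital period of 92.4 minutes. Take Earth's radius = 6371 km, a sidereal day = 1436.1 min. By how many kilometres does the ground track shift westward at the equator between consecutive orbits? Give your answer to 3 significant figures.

2580 km

T = 92.4 min = 5544.0 s.
During one orbit Earth rotates (5544.0 / 86166) × 360° = 23.16°.
At the equator that is 23.16° × (2π·6371/360) km/° = 23.16 × 111.2 = 2576 km.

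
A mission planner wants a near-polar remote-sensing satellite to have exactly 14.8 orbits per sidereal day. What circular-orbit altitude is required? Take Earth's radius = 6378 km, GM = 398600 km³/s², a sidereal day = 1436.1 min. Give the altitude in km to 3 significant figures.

617 km

Required period T = 86166 / 14.8 = 5822.0 s.
From T = 2π√(a³/μ): a = (μ T²/4π²)^(1/3) = (398600 × 5822.0² / 4π²)^(1/3) = 6995 km.
Altitude h = a − R = 6995 − 6378 = 617 km.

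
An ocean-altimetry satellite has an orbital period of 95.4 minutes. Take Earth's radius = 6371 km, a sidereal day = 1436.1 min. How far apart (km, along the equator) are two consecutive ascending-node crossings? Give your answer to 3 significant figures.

2660 km

T = 95.4 min = 5724.0 s.
During one orbit Earth rotates (5724.0 / 86166) × 360° = 23.91°.
At the equator that is 23.91° × (2π·6371/360) km/° = 23.91 × 111.2 = 2659 km.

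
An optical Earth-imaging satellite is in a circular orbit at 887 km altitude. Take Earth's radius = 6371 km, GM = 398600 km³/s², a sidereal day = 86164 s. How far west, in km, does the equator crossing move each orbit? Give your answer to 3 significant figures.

Semi-major axis a = 6371 + 887 = 7258 km. Period T = 2π√(a³/μ) = 2π√(7258³/398600) = 6153.7 s = 102.56 min.
During one orbit Earth rotates (6153.7 / 86164) × 360° = 25.71°.
At the equator that is 25.71° × (2π·6371/360) km/° = 25.71 × 111.2 = 2859 km.

2860 km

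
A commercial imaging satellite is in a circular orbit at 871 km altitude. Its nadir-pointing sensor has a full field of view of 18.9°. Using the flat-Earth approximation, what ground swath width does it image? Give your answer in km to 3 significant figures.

Half-angle = 18.9°/2 = 9.45°.
Swath width ≈ 2h·tan(θ/2) = 2 × 871 × tan(9.45°) = 289.9 km.

290 km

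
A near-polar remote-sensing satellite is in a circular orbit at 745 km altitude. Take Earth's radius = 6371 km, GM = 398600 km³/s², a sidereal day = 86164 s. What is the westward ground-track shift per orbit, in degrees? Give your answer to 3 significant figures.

25.0°

Semi-major axis a = 6371 + 745 = 7116 km. Period T = 2π√(a³/μ) = 2π√(7116³/398600) = 5974.0 s = 99.57 min.
During one orbit Earth rotates (5974.0 / 86164) × 360° = 24.96°.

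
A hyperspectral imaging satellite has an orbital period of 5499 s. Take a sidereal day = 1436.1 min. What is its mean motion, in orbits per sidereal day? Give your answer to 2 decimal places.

15.67

Orbits per sidereal day = 86166 / 5499.0 = 15.669.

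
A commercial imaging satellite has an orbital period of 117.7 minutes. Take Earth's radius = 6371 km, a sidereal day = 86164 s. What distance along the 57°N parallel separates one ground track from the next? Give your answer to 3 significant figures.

1790 km

T = 117.7 min = 7062.0 s.
Node shift per orbit = (7062.0/86164) × 360° = 29.51°.
Equatorial spacing = 29.51 × 111.2 km/° = 3281 km.
At 57° latitude, spacing = 3281 × cos(57°) = 1787 km.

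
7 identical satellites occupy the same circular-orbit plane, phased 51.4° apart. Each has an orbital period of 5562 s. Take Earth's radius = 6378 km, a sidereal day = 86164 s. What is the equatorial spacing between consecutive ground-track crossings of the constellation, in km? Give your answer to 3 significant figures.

Single-satellite node shift = (5562.0/86164) × 360° = 23.24°.
With 7 satellites evenly phased, successive equator crossings are 23.24/7 = 3.320° apart.
That is 3.320 × 111.3 = 370 km at the equator.

370 km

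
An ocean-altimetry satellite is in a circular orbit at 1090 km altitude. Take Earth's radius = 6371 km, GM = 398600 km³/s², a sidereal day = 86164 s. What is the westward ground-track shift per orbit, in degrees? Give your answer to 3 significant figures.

26.8°

Semi-major axis a = 6371 + 1090 = 7461 km. Period T = 2π√(a³/μ) = 2π√(7461³/398600) = 6413.7 s = 106.89 min.
During one orbit Earth rotates (6413.7 / 86164) × 360° = 26.80°.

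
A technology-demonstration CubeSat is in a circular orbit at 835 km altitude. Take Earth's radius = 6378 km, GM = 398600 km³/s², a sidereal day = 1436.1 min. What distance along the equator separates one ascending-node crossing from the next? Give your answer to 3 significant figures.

Semi-major axis a = 6378 + 835 = 7213 km. Period T = 2π√(a³/μ) = 2π√(7213³/398600) = 6096.6 s = 101.61 min.
During one orbit Earth rotates (6096.6 / 86166) × 360° = 25.47°.
At the equator that is 25.47° × (2π·6378/360) km/° = 25.47 × 111.3 = 2835 km.

2840 km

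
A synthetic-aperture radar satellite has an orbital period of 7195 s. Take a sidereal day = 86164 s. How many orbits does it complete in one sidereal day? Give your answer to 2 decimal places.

11.98

Orbits per sidereal day = 86164 / 7195.0 = 11.976.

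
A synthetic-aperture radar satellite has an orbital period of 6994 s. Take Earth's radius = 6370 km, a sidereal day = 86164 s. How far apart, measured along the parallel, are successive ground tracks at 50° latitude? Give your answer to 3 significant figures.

2090 km

Node shift per orbit = (6994.0/86164) × 360° = 29.22°.
Equatorial spacing = 29.22 × 111.2 km/° = 3249 km.
At 50° latitude, spacing = 3249 × cos(50°) = 2088 km.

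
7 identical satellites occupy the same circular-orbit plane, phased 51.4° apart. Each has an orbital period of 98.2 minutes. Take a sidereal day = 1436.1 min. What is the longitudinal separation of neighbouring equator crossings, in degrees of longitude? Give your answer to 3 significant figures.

3.52°

T = 98.2 min = 5892.0 s.
Single-satellite node shift = (5892.0/86166) × 360° = 24.62°.
With 7 satellites evenly phased, successive equator crossings are 24.62/7 = 3.517° apart.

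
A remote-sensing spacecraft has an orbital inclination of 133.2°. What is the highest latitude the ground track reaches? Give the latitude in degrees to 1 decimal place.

46.8°

Retrograde orbit: the ground track reaches ±(180° − i) = ±(180 − 133.2) = ±46.8°.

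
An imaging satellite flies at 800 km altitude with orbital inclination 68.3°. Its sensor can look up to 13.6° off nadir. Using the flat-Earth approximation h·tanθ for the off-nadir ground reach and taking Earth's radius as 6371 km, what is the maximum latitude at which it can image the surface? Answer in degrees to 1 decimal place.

For a prograde orbit the ground track reaches latitude ±i = ±68.3°.
Sensor half-swath on the ground ≈ 800·tan(13.6°) = 194 km = 1.74° of latitude.
Maximum observable latitude ≈ 68.3 + 1.74 = 70.0°.

70.0°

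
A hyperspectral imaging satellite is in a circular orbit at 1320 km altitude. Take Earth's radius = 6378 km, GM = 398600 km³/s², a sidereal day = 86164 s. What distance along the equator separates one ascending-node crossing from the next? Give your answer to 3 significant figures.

3130 km

Semi-major axis a = 6378 + 1320 = 7698 km. Period T = 2π√(a³/μ) = 2π√(7698³/398600) = 6721.7 s = 112.03 min.
During one orbit Earth rotates (6721.7 / 86164) × 360° = 28.08°.
At the equator that is 28.08° × (2π·6378/360) km/° = 28.08 × 111.3 = 3126 km.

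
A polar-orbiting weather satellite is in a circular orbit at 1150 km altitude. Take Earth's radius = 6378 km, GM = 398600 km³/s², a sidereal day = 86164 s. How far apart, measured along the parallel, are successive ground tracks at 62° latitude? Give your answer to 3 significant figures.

1420 km

Semi-major axis a = 6378 + 1150 = 7528 km. Period T = 2π√(a³/μ) = 2π√(7528³/398600) = 6500.3 s = 108.34 min.
Node shift per orbit = (6500.3/86164) × 360° = 27.16°.
Equatorial spacing = 27.16 × 111.3 km/° = 3023 km.
At 62° latitude, spacing = 3023 × cos(62°) = 1419 km.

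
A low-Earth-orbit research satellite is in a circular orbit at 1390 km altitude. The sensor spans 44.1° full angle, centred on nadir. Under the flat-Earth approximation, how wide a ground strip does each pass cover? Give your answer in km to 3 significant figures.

1130 km

Half-angle = 44.1°/2 = 22.05°.
Swath width ≈ 2h·tan(θ/2) = 2 × 1390 × tan(22.05°) = 1126.0 km.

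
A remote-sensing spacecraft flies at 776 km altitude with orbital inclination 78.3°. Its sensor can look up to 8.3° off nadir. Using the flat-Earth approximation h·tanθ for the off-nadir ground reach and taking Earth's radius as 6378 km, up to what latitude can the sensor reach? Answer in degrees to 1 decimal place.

For a prograde orbit the ground track reaches latitude ±i = ±78.3°.
Sensor half-swath on the ground ≈ 776·tan(8.3°) = 113 km = 1.02° of latitude.
Maximum observable latitude ≈ 78.3 + 1.02 = 79.3°.

79.3°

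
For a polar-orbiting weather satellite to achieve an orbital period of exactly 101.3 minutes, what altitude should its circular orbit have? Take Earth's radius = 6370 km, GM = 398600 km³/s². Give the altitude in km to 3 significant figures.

828 km

T = 101.3 min = 6078.0 s.
From T = 2π√(a³/μ): a = (μ T²/4π²)^(1/3) = (398600 × 6078.0² / 4π²)^(1/3) = 7198 km.
Altitude h = a − R = 7198 − 6370 = 828 km.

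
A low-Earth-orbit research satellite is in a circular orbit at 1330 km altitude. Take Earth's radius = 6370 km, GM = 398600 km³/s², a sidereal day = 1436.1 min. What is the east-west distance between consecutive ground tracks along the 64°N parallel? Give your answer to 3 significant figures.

Semi-major axis a = 6370 + 1330 = 7700 km. Period T = 2π√(a³/μ) = 2π√(7700³/398600) = 6724.3 s = 112.07 min.
Node shift per orbit = (6724.3/86166) × 360° = 28.09°.
Equatorial spacing = 28.09 × 111.2 km/° = 3123 km.
At 64° latitude, spacing = 3123 × cos(64°) = 1369 km.

1370 km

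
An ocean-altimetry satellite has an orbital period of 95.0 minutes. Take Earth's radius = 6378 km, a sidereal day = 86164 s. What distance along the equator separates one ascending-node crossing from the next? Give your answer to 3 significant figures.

2650 km

T = 95.0 min = 5700.0 s.
During one orbit Earth rotates (5700.0 / 86164) × 360° = 23.82°.
At the equator that is 23.82° × (2π·6378/360) km/° = 23.82 × 111.3 = 2651 km.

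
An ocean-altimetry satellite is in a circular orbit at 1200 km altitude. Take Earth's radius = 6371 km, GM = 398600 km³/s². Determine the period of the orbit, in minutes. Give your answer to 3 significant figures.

Semi-major axis a = 6371 + 1200 = 7571 km. Period T = 2π√(a³/μ) = 2π√(7571³/398600) = 6556.0 s = 109.27 min.

109 min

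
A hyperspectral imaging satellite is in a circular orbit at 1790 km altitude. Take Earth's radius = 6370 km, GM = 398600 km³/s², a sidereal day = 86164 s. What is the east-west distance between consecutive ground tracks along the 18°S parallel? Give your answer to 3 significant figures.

Semi-major axis a = 6370 + 1790 = 8160 km. Period T = 2π√(a³/μ) = 2π√(8160³/398600) = 7335.8 s = 122.26 min.
Node shift per orbit = (7335.8/86164) × 360° = 30.65°.
Equatorial spacing = 30.65 × 111.2 km/° = 3408 km.
At 18° latitude, spacing = 3408 × cos(18°) = 3241 km.

3240 km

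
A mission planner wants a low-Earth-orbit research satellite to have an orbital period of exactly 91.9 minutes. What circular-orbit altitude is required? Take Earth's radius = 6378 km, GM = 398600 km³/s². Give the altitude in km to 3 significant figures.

368 km

T = 91.9 min = 5514.0 s.
From T = 2π√(a³/μ): a = (μ T²/4π²)^(1/3) = (398600 × 5514.0² / 4π²)^(1/3) = 6746 km.
Altitude h = a − R = 6746 − 6378 = 368 km.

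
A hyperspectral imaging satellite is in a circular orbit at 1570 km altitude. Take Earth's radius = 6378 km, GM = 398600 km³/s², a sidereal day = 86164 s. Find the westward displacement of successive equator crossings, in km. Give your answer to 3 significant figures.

3280 km

Semi-major axis a = 6378 + 1570 = 7948 km. Period T = 2π√(a³/μ) = 2π√(7948³/398600) = 7051.8 s = 117.53 min.
During one orbit Earth rotates (7051.8 / 86164) × 360° = 29.46°.
At the equator that is 29.46° × (2π·6378/360) km/° = 29.46 × 111.3 = 3280 km.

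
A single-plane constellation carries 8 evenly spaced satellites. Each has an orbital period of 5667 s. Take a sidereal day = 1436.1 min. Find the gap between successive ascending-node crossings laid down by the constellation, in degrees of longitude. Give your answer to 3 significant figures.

Single-satellite node shift = (5667.0/86166) × 360° = 23.68°.
With 8 satellites evenly phased, successive equator crossings are 23.68/8 = 2.960° apart.

2.96°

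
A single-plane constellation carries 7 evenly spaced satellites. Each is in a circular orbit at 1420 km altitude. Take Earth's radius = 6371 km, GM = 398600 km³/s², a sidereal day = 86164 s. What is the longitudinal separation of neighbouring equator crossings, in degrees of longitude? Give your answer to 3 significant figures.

4.08°

Semi-major axis a = 6371 + 1420 = 7791 km. Period T = 2π√(a³/μ) = 2π√(7791³/398600) = 6843.9 s = 114.06 min.
Single-satellite node shift = (6843.9/86164) × 360° = 28.59°.
With 7 satellites evenly phased, successive equator crossings are 28.59/7 = 4.085° apart.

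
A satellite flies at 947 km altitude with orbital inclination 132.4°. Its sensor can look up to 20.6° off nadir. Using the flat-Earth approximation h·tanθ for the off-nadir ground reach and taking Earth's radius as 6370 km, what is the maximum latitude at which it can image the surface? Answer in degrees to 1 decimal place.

50.8°

Retrograde orbit: the ground track reaches ±(180° − i) = ±(180 − 132.4) = ±47.6°.
Sensor half-swath on the ground ≈ 947·tan(20.6°) = 356 km = 3.20° of latitude.
Maximum observable latitude ≈ 47.6 + 3.20 = 50.8°.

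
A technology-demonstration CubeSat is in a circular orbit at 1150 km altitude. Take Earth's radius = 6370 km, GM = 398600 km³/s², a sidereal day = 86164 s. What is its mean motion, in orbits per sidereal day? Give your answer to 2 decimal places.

13.28

Semi-major axis a = 6370 + 1150 = 7520 km. Period T = 2π√(a³/μ) = 2π√(7520³/398600) = 6489.9 s = 108.16 min.
Orbits per sidereal day = 86164 / 6489.9 = 13.277.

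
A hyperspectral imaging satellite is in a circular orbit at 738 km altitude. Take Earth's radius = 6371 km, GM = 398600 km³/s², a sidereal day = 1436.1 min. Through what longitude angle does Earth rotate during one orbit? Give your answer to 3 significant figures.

24.9°

Semi-major axis a = 6371 + 738 = 7109 km. Period T = 2π√(a³/μ) = 2π√(7109³/398600) = 5965.2 s = 99.42 min.
During one orbit Earth rotates (5965.2 / 86166) × 360° = 24.92°.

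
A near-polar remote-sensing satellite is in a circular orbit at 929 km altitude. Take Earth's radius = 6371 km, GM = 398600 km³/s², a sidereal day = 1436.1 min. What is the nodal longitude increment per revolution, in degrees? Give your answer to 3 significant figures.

Semi-major axis a = 6371 + 929 = 7300 km. Period T = 2π√(a³/μ) = 2π√(7300³/398600) = 6207.2 s = 103.45 min.
During one orbit Earth rotates (6207.2 / 86166) × 360° = 25.93°.

25.9°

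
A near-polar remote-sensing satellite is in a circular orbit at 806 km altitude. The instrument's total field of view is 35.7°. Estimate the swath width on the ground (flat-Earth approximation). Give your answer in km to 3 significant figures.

Half-angle = 35.7°/2 = 17.85°.
Swath width ≈ 2h·tan(θ/2) = 2 × 806 × tan(17.85°) = 519.1 km.

519 km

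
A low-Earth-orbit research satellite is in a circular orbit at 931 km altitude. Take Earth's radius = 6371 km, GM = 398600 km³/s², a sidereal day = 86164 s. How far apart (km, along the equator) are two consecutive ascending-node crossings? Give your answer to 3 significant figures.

2880 km

Semi-major axis a = 6371 + 931 = 7302 km. Period T = 2π√(a³/μ) = 2π√(7302³/398600) = 6209.7 s = 103.50 min.
During one orbit Earth rotates (6209.7 / 86164) × 360° = 25.94°.
At the equator that is 25.94° × (2π·6371/360) km/° = 25.94 × 111.2 = 2885 km.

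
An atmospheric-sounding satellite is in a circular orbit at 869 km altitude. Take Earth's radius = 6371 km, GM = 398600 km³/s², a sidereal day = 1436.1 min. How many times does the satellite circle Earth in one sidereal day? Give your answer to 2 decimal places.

14.05

Semi-major axis a = 6371 + 869 = 7240 km. Period T = 2π√(a³/μ) = 2π√(7240³/398600) = 6130.8 s = 102.18 min.
Orbits per sidereal day = 86166 / 6130.8 = 14.055.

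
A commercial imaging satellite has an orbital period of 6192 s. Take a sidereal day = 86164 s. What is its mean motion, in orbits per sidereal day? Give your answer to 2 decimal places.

13.92

Orbits per sidereal day = 86164 / 6192.0 = 13.915.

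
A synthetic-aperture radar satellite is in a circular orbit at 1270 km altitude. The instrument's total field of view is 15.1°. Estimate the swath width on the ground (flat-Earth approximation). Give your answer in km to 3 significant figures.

Half-angle = 15.1°/2 = 7.55°.
Swath width ≈ 2h·tan(θ/2) = 2 × 1270 × tan(7.55°) = 336.7 km.

337 km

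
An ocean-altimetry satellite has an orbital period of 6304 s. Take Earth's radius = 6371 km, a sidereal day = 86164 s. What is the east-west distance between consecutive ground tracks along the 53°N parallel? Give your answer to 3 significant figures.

1760 km

Node shift per orbit = (6304.0/86164) × 360° = 26.34°.
Equatorial spacing = 26.34 × 111.2 km/° = 2929 km.
At 53° latitude, spacing = 2929 × cos(53°) = 1763 km.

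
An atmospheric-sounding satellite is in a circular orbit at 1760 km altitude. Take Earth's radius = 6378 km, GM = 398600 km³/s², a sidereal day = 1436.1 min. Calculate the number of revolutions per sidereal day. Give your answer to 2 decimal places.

Semi-major axis a = 6378 + 1760 = 8138 km. Period T = 2π√(a³/μ) = 2π√(8138³/398600) = 7306.1 s = 121.77 min.
Orbits per sidereal day = 86166 / 7306.1 = 11.794.

11.79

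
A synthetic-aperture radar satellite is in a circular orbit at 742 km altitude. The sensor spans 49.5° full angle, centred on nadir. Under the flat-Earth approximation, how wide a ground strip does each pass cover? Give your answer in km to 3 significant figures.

684 km

Half-angle = 49.5°/2 = 24.75°.
Swath width ≈ 2h·tan(θ/2) = 2 × 742 × tan(24.75°) = 684.1 km.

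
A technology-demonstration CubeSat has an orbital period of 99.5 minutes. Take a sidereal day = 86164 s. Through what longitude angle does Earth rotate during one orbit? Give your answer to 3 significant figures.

24.9°

T = 99.5 min = 5970.0 s.
During one orbit Earth rotates (5970.0 / 86164) × 360° = 24.94°.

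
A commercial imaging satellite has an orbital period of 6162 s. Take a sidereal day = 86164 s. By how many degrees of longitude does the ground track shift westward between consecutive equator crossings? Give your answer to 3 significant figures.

25.7°

During one orbit Earth rotates (6162.0 / 86164) × 360° = 25.75°.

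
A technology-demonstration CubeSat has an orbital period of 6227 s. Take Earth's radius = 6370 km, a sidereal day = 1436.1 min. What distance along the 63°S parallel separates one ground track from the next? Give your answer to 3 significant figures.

1310 km

Node shift per orbit = (6227.0/86166) × 360° = 26.02°.
Equatorial spacing = 26.02 × 111.2 km/° = 2892 km.
At 63° latitude, spacing = 2892 × cos(63°) = 1313 km.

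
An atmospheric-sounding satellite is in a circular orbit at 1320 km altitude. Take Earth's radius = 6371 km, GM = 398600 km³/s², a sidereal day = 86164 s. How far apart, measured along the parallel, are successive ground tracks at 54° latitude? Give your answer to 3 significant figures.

Semi-major axis a = 6371 + 1320 = 7691 km. Period T = 2π√(a³/μ) = 2π√(7691³/398600) = 6712.5 s = 111.88 min.
Node shift per orbit = (6712.5/86164) × 360° = 28.05°.
Equatorial spacing = 28.05 × 111.2 km/° = 3119 km.
At 54° latitude, spacing = 3119 × cos(54°) = 1833 km.

1830 km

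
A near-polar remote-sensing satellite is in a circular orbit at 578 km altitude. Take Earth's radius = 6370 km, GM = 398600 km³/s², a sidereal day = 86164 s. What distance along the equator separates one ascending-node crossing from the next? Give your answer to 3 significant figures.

Semi-major axis a = 6370 + 578 = 6948 km. Period T = 2π√(a³/μ) = 2π√(6948³/398600) = 5763.7 s = 96.06 min.
During one orbit Earth rotates (5763.7 / 86164) × 360° = 24.08°.
At the equator that is 24.08° × (2π·6370/360) km/° = 24.08 × 111.2 = 2677 km.

2680 km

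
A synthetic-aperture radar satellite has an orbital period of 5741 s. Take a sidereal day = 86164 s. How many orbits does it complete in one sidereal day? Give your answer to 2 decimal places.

Orbits per sidereal day = 86164 / 5741.0 = 15.009.

15.01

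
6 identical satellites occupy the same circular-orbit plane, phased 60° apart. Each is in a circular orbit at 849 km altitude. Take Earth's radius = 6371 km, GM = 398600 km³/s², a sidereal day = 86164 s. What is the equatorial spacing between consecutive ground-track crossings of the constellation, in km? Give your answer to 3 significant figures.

473 km

Semi-major axis a = 6371 + 849 = 7220 km. Period T = 2π√(a³/μ) = 2π√(7220³/398600) = 6105.4 s = 101.76 min.
Single-satellite node shift = (6105.4/86164) × 360° = 25.51°.
With 6 satellites evenly phased, successive equator crossings are 25.51/6 = 4.252° apart.
That is 4.252 × 111.2 = 473 km at the equator.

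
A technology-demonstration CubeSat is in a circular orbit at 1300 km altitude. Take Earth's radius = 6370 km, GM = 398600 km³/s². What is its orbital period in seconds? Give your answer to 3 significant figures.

6690 seconds

Semi-major axis a = 6370 + 1300 = 7670 km. Period T = 2π√(a³/μ) = 2π√(7670³/398600) = 6685.0 s = 111.42 min.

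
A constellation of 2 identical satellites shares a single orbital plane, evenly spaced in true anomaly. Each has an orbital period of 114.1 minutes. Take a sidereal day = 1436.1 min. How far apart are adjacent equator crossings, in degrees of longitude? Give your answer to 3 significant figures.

14.3°

T = 114.1 min = 6846.0 s.
Single-satellite node shift = (6846.0/86166) × 360° = 28.60°.
With 2 satellites evenly phased, successive equator crossings are 28.60/2 = 14.301° apart.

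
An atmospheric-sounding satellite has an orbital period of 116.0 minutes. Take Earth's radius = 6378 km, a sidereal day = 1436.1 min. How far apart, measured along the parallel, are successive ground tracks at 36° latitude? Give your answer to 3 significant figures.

T = 116.0 min = 6960.0 s.
Node shift per orbit = (6960.0/86166) × 360° = 29.08°.
Equatorial spacing = 29.08 × 111.3 km/° = 3237 km.
At 36° latitude, spacing = 3237 × cos(36°) = 2619 km.

2620 km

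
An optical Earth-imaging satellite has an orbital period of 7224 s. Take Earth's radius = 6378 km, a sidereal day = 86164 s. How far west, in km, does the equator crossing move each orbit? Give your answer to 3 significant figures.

During one orbit Earth rotates (7224.0 / 86164) × 360° = 30.18°.
At the equator that is 30.18° × (2π·6378/360) km/° = 30.18 × 111.3 = 3360 km.

3360 km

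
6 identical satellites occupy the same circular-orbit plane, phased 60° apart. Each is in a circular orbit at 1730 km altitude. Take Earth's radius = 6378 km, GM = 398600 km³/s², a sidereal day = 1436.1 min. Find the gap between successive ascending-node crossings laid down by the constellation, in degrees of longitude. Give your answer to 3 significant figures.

5.06°

Semi-major axis a = 6378 + 1730 = 8108 km. Period T = 2π√(a³/μ) = 2π√(8108³/398600) = 7265.8 s = 121.10 min.
Single-satellite node shift = (7265.8/86166) × 360° = 30.36°.
With 6 satellites evenly phased, successive equator crossings are 30.36/6 = 5.059° apart.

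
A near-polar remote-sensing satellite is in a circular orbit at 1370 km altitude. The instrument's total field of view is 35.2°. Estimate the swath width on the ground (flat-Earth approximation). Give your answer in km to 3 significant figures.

869 km

Half-angle = 35.2°/2 = 17.6°.
Swath width ≈ 2h·tan(θ/2) = 2 × 1370 × tan(17.6°) = 869.2 km.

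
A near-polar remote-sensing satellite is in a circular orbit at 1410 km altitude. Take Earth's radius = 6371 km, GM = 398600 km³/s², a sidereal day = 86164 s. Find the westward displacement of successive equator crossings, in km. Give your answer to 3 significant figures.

Semi-major axis a = 6371 + 1410 = 7781 km. Period T = 2π√(a³/μ) = 2π√(7781³/398600) = 6830.7 s = 113.84 min.
During one orbit Earth rotates (6830.7 / 86164) × 360° = 28.54°.
At the equator that is 28.54° × (2π·6371/360) km/° = 28.54 × 111.2 = 3173 km.

3170 km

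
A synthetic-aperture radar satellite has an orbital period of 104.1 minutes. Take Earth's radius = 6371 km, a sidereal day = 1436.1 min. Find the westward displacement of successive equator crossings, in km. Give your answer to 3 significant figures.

2900 km

T = 104.1 min = 6246.0 s.
During one orbit Earth rotates (6246.0 / 86166) × 360° = 26.10°.
At the equator that is 26.10° × (2π·6371/360) km/° = 26.10 × 111.2 = 2902 km.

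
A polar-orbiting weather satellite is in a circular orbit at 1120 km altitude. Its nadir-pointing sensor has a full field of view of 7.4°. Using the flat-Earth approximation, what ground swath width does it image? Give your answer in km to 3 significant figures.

145 km

Half-angle = 7.4°/2 = 3.7°.
Swath width ≈ 2h·tan(θ/2) = 2 × 1120 × tan(3.7°) = 144.9 km.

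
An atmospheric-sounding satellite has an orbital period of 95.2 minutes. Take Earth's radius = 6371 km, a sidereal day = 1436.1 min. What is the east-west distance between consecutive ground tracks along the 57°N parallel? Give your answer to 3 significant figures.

1450 km

T = 95.2 min = 5712.0 s.
Node shift per orbit = (5712.0/86166) × 360° = 23.86°.
Equatorial spacing = 23.86 × 111.2 km/° = 2654 km.
At 57° latitude, spacing = 2654 × cos(57°) = 1445 km.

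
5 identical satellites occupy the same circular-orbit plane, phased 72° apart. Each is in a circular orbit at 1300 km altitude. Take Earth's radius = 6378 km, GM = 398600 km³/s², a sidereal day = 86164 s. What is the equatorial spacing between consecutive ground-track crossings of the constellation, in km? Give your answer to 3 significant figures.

623 km

Semi-major axis a = 6378 + 1300 = 7678 km. Period T = 2π√(a³/μ) = 2π√(7678³/398600) = 6695.5 s = 111.59 min.
Single-satellite node shift = (6695.5/86164) × 360° = 27.97°.
With 5 satellites evenly phased, successive equator crossings are 27.97/5 = 5.595° apart.
That is 5.595 × 111.3 = 623 km at the equator.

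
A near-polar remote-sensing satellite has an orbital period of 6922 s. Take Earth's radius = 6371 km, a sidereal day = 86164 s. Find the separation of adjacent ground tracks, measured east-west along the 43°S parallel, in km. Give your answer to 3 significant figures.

Node shift per orbit = (6922.0/86164) × 360° = 28.92°.
Equatorial spacing = 28.92 × 111.2 km/° = 3216 km.
At 43° latitude, spacing = 3216 × cos(43°) = 2352 km.

2350 km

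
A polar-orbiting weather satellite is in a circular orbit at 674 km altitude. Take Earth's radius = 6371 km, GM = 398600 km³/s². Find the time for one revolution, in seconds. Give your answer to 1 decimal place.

Semi-major axis a = 6371 + 674 = 7045 km. Period T = 2π√(a³/μ) = 2π√(7045³/398600) = 5884.8 s = 98.08 min.

5884.8 seconds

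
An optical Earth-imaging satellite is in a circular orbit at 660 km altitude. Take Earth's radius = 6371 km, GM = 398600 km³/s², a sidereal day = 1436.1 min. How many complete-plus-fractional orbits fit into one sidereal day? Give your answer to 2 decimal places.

Semi-major axis a = 6371 + 660 = 7031 km. Period T = 2π√(a³/μ) = 2π√(7031³/398600) = 5867.3 s = 97.79 min.
Orbits per sidereal day = 86166 / 5867.3 = 14.686.

14.69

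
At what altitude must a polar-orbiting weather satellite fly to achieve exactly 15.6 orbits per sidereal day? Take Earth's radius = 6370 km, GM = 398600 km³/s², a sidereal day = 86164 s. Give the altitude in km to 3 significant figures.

383 km

Required period T = 86164 / 15.6 = 5523.3 s.
From T = 2π√(a³/μ): a = (μ T²/4π²)^(1/3) = (398600 × 5523.3² / 4π²)^(1/3) = 6753 km.
Altitude h = a − R = 6753 − 6370 = 383 km.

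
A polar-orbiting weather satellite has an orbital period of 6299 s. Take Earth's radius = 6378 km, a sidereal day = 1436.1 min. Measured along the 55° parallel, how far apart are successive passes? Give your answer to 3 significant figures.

Node shift per orbit = (6299.0/86166) × 360° = 26.32°.
Equatorial spacing = 26.32 × 111.3 km/° = 2930 km.
At 55° latitude, spacing = 2930 × cos(55°) = 1680 km.

1680 km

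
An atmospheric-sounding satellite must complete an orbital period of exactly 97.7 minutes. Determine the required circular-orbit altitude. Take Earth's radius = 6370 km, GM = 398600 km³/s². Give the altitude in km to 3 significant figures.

T = 97.7 min = 5862.0 s.
From T = 2π√(a³/μ): a = (μ T²/4π²)^(1/3) = (398600 × 5862.0² / 4π²)^(1/3) = 7027 km.
Altitude h = a − R = 7027 − 6370 = 657 km.

657 km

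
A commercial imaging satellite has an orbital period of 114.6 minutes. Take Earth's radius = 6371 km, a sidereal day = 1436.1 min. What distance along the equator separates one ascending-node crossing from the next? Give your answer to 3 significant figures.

3190 km

T = 114.6 min = 6876.0 s.
During one orbit Earth rotates (6876.0 / 86166) × 360° = 28.73°.
At the equator that is 28.73° × (2π·6371/360) km/° = 28.73 × 111.2 = 3194 km.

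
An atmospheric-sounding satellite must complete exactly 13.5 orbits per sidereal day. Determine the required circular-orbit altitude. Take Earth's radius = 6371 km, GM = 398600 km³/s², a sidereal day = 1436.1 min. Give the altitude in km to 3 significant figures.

1070 km

Required period T = 86166 / 13.5 = 6382.7 s.
From T = 2π√(a³/μ): a = (μ T²/4π²)^(1/3) = (398600 × 6382.7² / 4π²)^(1/3) = 7437 km.
Altitude h = a − R = 7437 − 6371 = 1066 km.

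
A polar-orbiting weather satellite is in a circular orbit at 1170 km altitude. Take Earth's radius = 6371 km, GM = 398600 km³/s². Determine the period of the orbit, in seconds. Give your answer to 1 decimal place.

Semi-major axis a = 6371 + 1170 = 7541 km. Period T = 2π√(a³/μ) = 2π√(7541³/398600) = 6517.1 s = 108.62 min.

6517.1 seconds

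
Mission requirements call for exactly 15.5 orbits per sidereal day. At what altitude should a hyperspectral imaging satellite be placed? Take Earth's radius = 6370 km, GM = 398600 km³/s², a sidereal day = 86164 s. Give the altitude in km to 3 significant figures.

412 km

Required period T = 86164 / 15.5 = 5559.0 s.
From T = 2π√(a³/μ): a = (μ T²/4π²)^(1/3) = (398600 × 5559.0² / 4π²)^(1/3) = 6782 km.
Altitude h = a − R = 6782 − 6370 = 412 km.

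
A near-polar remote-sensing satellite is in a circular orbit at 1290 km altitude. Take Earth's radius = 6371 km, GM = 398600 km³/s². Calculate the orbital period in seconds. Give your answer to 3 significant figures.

Semi-major axis a = 6371 + 1290 = 7661 km. Period T = 2π√(a³/μ) = 2π√(7661³/398600) = 6673.3 s = 111.22 min.

6670 seconds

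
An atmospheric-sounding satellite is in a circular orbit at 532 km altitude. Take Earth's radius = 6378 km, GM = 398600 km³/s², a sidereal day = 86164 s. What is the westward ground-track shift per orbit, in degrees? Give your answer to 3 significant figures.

Semi-major axis a = 6378 + 532 = 6910 km. Period T = 2π√(a³/μ) = 2π√(6910³/398600) = 5716.5 s = 95.27 min.
During one orbit Earth rotates (5716.5 / 86164) × 360° = 23.88°.

23.9°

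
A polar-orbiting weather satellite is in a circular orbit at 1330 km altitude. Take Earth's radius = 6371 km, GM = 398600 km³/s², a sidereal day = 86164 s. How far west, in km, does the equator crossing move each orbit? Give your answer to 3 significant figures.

Semi-major axis a = 6371 + 1330 = 7701 km. Period T = 2π√(a³/μ) = 2π√(7701³/398600) = 6725.6 s = 112.09 min.
During one orbit Earth rotates (6725.6 / 86164) × 360° = 28.10°.
At the equator that is 28.10° × (2π·6371/360) km/° = 28.10 × 111.2 = 3125 km.

3120 km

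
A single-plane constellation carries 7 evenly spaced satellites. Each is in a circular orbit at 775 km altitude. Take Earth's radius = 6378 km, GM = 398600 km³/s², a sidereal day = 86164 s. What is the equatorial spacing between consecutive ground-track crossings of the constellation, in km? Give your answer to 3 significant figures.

Semi-major axis a = 6378 + 775 = 7153 km. Period T = 2π√(a³/μ) = 2π√(7153³/398600) = 6020.7 s = 100.34 min.
Single-satellite node shift = (6020.7/86164) × 360° = 25.15°.
With 7 satellites evenly phased, successive equator crossings are 25.15/7 = 3.594° apart.
That is 3.594 × 111.3 = 400 km at the equator.

400 km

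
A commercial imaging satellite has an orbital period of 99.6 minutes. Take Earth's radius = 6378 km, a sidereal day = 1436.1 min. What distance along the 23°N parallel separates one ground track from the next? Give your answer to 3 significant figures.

T = 99.6 min = 5976.0 s.
Node shift per orbit = (5976.0/86166) × 360° = 24.97°.
Equatorial spacing = 24.97 × 111.3 km/° = 2779 km.
At 23° latitude, spacing = 2779 × cos(23°) = 2558 km.

2560 km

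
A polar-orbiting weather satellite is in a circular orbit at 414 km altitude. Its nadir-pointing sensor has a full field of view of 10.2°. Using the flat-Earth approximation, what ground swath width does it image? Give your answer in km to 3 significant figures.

73.9 km

Half-angle = 10.2°/2 = 5.1°.
Swath width ≈ 2h·tan(θ/2) = 2 × 414 × tan(5.1°) = 73.9 km.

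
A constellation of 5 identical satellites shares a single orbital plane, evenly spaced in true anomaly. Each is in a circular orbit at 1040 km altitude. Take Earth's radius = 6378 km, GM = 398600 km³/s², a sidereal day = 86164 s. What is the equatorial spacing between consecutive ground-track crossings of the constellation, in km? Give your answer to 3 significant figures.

Semi-major axis a = 6378 + 1040 = 7418 km. Period T = 2π√(a³/μ) = 2π√(7418³/398600) = 6358.3 s = 105.97 min.
Single-satellite node shift = (6358.3/86164) × 360° = 26.57°.
With 5 satellites evenly phased, successive equator crossings are 26.57/5 = 5.313° apart.
That is 5.313 × 111.3 = 591 km at the equator.

591 km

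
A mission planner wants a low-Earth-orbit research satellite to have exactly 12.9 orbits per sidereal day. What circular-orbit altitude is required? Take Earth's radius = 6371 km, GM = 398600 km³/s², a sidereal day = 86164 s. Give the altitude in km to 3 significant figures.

Required period T = 86164 / 12.9 = 6679.4 s.
From T = 2π√(a³/μ): a = (μ T²/4π²)^(1/3) = (398600 × 6679.4² / 4π²)^(1/3) = 7666 km.
Altitude h = a − R = 7666 − 6371 = 1295 km.

1290 km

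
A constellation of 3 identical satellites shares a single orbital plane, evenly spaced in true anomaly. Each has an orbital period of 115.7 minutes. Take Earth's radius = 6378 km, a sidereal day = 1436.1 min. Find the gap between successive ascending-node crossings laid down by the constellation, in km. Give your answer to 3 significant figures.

T = 115.7 min = 6942.0 s.
Single-satellite node shift = (6942.0/86166) × 360° = 29.00°.
With 3 satellites evenly phased, successive equator crossings are 29.00/3 = 9.668° apart.
That is 9.668 × 111.3 = 1076 km at the equator.

1080 km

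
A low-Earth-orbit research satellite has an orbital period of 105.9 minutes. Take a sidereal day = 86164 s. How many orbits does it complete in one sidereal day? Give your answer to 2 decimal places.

T = 105.9 min = 6354.0 s.
Orbits per sidereal day = 86164 / 6354.0 = 13.561.

13.56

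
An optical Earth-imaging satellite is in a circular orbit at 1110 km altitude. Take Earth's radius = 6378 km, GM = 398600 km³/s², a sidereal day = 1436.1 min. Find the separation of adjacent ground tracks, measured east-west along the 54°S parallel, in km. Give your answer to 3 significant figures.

1760 km

Semi-major axis a = 6378 + 1110 = 7488 km. Period T = 2π√(a³/μ) = 2π√(7488³/398600) = 6448.5 s = 107.48 min.
Node shift per orbit = (6448.5/86166) × 360° = 26.94°.
Equatorial spacing = 26.94 × 111.3 km/° = 2999 km.
At 54° latitude, spacing = 2999 × cos(54°) = 1763 km.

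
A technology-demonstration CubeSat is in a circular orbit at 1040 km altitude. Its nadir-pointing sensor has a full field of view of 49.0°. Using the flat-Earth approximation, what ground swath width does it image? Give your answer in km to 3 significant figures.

948 km

Half-angle = 49.0°/2 = 24.5°.
Swath width ≈ 2h·tan(θ/2) = 2 × 1040 × tan(24.5°) = 947.9 km.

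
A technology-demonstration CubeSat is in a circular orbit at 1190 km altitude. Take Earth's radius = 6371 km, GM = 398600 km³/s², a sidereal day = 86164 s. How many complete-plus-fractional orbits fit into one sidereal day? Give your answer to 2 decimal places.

Semi-major axis a = 6371 + 1190 = 7561 km. Period T = 2π√(a³/μ) = 2π√(7561³/398600) = 6543.0 s = 109.05 min.
Orbits per sidereal day = 86164 / 6543.0 = 13.169.

13.17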